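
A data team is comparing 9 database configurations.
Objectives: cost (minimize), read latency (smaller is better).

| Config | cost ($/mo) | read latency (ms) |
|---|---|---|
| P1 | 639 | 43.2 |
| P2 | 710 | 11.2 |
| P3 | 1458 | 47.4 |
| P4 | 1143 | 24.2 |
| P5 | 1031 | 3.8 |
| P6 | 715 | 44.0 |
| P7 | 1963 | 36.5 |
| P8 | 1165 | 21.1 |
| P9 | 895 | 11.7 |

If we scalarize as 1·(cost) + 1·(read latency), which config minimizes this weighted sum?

P1

P1: 1·639 + 1·43.2 = 682.2
P2: 1·710 + 1·11.2 = 721.2
P3: 1·1458 + 1·47.4 = 1505.4
P4: 1·1143 + 1·24.2 = 1167.2
P5: 1·1031 + 1·3.8 = 1034.8
P6: 1·715 + 1·44.0 = 759.0
P7: 1·1963 + 1·36.5 = 1999.5
P8: 1·1165 + 1·21.1 = 1186.1
P9: 1·895 + 1·11.7 = 906.7
Lowest: P1 at 682.2.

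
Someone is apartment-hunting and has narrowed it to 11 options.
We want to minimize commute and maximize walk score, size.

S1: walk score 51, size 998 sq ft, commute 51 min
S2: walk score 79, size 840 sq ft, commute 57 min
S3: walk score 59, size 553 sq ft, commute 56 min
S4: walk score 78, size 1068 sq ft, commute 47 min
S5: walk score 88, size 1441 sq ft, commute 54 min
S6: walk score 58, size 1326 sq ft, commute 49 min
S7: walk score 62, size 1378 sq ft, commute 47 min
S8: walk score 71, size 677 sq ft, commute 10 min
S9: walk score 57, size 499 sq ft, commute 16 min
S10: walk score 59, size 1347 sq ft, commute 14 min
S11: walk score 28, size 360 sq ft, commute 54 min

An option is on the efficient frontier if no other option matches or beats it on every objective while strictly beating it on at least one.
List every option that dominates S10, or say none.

S1: worse on walk score (51 vs 59).
S2: worse on size (840 vs 1347).
S3: worse on size (553 vs 1347).
S4: worse on size (1068 vs 1347).
S5: worse on commute (54 vs 14).
S6: worse on walk score (58 vs 59).
S7: worse on commute (47 vs 14).
S8: worse on size (677 vs 1347).
S9: worse on walk score (57 vs 59).
S11: worse on walk score (28 vs 59).
No option dominates S10.

none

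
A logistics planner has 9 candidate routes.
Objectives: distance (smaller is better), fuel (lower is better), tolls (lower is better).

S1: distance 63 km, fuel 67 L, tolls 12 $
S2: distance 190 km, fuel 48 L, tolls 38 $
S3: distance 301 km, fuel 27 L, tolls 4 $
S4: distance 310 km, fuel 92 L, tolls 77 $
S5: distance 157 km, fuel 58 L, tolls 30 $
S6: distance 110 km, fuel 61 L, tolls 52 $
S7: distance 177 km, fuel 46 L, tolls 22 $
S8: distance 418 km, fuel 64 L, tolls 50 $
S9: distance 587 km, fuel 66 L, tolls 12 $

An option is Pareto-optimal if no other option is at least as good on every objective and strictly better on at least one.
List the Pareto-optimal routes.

S1, S3, S5, S6, S7

S1: not dominated (best distance).
S2: dominated by S7 (distance 177≤190, fuel 46≤48, tolls 22≤38).
S3: not dominated (best fuel).
S4: dominated by S1 (distance 63≤310, fuel 67≤92, tolls 12≤77).
S5: not dominated.
S6: not dominated.
S7: not dominated.
S8: dominated by S2 (distance 190≤418, fuel 48≤64, tolls 38≤50).
S9: dominated by S3 (distance 301≤587, fuel 27≤66, tolls 4≤12).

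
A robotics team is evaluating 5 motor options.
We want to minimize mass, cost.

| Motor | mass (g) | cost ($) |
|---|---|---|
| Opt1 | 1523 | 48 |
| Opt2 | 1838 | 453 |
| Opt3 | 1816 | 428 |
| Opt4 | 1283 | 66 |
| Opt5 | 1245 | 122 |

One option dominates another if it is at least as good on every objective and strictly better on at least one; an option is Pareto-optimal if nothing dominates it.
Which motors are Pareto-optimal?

Opt1, Opt4, Opt5

Opt1: not dominated (best cost).
Opt2: dominated by Opt1 (mass 1523≤1838, cost 48≤453).
Opt3: dominated by Opt1 (mass 1523≤1816, cost 48≤428).
Opt4: not dominated.
Opt5: not dominated (best mass).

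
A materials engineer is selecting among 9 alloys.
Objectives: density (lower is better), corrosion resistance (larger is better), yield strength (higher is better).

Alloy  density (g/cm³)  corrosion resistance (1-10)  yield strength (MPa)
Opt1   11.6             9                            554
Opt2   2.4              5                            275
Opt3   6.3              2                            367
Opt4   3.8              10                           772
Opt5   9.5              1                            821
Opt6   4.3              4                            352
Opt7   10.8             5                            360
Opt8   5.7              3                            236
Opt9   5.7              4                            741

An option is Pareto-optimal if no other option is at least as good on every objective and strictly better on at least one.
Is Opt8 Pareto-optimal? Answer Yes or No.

No

Opt2 vs Opt8: density 2.4≤5.7, corrosion resistance 5≥3, yield strength 275≥236 — Opt2 is at least as good on every objective and strictly better on at least one, so Opt2 dominates Opt8.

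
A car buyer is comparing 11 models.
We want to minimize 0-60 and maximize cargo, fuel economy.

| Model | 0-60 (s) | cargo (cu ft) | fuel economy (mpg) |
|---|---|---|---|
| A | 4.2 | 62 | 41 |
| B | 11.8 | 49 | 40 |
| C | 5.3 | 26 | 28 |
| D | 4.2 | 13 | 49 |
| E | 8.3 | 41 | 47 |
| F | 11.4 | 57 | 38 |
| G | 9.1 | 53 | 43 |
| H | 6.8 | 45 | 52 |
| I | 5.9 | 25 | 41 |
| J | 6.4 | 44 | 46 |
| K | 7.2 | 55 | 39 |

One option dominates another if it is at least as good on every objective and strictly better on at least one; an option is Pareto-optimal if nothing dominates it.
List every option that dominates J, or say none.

none

A: worse on fuel economy (41 vs 46).
B: worse on 0-60 (11.8 vs 6.4).
C: worse on cargo (26 vs 44).
D: worse on cargo (13 vs 44).
E: worse on 0-60 (8.3 vs 6.4).
F: worse on 0-60 (11.4 vs 6.4).
G: worse on 0-60 (9.1 vs 6.4).
H: worse on 0-60 (6.8 vs 6.4).
I: worse on cargo (25 vs 44).
K: worse on 0-60 (7.2 vs 6.4).
No option dominates J.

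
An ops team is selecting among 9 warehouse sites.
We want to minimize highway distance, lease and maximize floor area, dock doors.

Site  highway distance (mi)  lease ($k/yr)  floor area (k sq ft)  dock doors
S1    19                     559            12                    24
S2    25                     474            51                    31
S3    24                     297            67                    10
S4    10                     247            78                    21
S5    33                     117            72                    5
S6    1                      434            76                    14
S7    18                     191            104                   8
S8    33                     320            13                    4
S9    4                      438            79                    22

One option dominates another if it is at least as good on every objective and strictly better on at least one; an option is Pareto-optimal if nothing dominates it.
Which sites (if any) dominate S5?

none

S1: worse on lease (559 vs 117).
S2: worse on lease (474 vs 117).
S3: worse on lease (297 vs 117).
S4: worse on lease (247 vs 117).
S6: worse on lease (434 vs 117).
S7: worse on lease (191 vs 117).
S8: worse on lease (320 vs 117).
S9: worse on lease (438 vs 117).
No option dominates S5.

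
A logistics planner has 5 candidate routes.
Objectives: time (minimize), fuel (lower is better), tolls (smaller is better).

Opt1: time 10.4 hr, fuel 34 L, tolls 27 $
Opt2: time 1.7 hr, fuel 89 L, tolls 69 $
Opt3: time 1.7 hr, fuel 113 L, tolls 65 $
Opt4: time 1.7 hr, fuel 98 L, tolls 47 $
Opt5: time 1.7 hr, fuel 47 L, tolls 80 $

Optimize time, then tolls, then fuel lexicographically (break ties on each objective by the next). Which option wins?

First minimize time: best is 1.7, kept {Opt2, Opt3, Opt4, Opt5}.
Then minimize tolls: best is 47, kept {Opt4}.

Opt4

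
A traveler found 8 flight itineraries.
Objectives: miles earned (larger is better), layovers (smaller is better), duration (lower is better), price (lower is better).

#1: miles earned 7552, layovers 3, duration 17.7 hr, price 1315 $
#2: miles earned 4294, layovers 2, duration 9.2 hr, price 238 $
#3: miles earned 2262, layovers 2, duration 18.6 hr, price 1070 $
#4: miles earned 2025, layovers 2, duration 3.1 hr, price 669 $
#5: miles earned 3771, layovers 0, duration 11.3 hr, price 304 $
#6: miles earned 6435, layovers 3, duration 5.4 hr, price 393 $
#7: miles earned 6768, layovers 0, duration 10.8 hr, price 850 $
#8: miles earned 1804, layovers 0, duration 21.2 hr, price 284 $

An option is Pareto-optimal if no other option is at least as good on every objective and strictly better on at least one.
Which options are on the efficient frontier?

#1, #2, #4, #5, #6, #7, #8

#1: not dominated (best miles earned).
#2: not dominated (best price).
#3: dominated by #2 (miles earned 4294≥2262, layovers 2≤2, duration 9.2≤18.6, price 238≤1070).
#4: not dominated (best duration).
#5: not dominated.
#6: not dominated.
#7: not dominated.
#8: not dominated.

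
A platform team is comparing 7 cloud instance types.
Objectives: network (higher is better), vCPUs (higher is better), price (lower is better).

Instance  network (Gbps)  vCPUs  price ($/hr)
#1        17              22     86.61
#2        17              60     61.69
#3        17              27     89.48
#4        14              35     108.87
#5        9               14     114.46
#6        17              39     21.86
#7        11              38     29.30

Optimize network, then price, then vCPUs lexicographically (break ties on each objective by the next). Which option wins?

#6

First maximize network: best is 17, kept {#1, #2, #3, #6}.
Then minimize price: best is 21.86, kept {#6}.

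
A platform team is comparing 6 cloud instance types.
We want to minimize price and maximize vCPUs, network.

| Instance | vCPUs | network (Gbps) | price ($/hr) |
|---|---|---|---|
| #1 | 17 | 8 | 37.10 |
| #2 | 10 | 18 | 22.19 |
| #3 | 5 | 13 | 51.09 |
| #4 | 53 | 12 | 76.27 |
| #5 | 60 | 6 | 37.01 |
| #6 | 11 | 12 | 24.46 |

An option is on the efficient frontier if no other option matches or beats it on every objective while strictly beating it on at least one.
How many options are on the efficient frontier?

#1: not dominated.
#2: not dominated (best network).
#3: dominated by #2 (vCPUs 10≥5, network 18≥13, price 22.19≤51.09).
#4: not dominated.
#5: not dominated (best vCPUs).
#6: not dominated.
Pareto-optimal: #1, #2, #4, #5, #6 → 5.

5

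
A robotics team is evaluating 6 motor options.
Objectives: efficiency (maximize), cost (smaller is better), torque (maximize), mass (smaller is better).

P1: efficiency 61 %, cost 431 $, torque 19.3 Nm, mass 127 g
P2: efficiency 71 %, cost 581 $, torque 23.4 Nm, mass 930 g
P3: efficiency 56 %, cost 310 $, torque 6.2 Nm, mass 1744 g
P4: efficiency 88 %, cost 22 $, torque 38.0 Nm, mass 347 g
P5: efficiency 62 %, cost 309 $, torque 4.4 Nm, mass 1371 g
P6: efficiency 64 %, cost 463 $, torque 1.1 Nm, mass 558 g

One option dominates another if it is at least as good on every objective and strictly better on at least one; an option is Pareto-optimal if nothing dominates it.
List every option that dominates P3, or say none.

P4: efficiency 88≥56, cost 22≤310, torque 38.0≥6.2, mass 347≤1744 — dominates P3.
Others (P1, P2, P5, P6) are each worse than P3 on at least one objective.

P4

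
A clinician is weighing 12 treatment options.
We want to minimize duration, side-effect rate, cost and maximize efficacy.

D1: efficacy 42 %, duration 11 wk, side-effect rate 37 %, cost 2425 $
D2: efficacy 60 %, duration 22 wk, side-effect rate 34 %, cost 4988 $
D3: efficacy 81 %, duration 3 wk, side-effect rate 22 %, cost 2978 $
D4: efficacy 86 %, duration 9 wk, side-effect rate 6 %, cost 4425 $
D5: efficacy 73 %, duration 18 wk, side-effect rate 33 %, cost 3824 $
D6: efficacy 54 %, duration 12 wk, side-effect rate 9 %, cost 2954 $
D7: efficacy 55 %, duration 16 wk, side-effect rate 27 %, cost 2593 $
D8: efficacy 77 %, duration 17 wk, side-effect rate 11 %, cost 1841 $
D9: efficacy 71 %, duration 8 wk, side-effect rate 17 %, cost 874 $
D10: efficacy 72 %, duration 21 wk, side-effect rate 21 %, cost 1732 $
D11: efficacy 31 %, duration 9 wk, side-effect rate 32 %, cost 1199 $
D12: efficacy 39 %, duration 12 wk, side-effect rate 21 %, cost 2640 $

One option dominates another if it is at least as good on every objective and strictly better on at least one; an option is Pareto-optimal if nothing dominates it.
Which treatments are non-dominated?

D1: dominated by D9 (efficacy 71≥42, duration 8≤11, side-effect rate 17≤37, cost 874≤2425).
D2: dominated by D3 (efficacy 81≥60, duration 3≤22, side-effect rate 22≤34, cost 2978≤4988).
D3: not dominated (best duration).
D4: not dominated (best efficacy).
D5: dominated by D3 (efficacy 81≥73, duration 3≤18, side-effect rate 22≤33, cost 2978≤3824).
D6: not dominated.
D7: dominated by D9 (efficacy 71≥55, duration 8≤16, side-effect rate 17≤27, cost 874≤2593).
D8: not dominated.
D9: not dominated (best cost).
D10: not dominated.
D11: dominated by D9 (efficacy 71≥31, duration 8≤9, side-effect rate 17≤32, cost 874≤1199).
D12: dominated by D9 (efficacy 71≥39, duration 8≤12, side-effect rate 17≤21, cost 874≤2640).

D3, D4, D6, D8, D9, D10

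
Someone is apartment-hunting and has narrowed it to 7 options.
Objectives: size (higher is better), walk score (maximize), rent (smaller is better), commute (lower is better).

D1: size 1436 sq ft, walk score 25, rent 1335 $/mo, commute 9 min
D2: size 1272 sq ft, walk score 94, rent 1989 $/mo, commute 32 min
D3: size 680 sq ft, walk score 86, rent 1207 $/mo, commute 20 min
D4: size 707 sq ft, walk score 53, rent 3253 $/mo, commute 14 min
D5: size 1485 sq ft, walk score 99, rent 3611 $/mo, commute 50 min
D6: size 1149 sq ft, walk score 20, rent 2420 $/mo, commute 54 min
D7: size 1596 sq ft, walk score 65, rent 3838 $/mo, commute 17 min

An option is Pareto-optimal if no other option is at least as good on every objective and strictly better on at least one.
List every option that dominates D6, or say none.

D1, D2

D1: size 1436≥1149, walk score 25≥20, rent 1335≤2420, commute 9≤54 — dominates D6.
D2: size 1272≥1149, walk score 94≥20, rent 1989≤2420, commute 32≤54 — dominates D6.
Others (D3, D4, D5, D7) are each worse than D6 on at least one objective.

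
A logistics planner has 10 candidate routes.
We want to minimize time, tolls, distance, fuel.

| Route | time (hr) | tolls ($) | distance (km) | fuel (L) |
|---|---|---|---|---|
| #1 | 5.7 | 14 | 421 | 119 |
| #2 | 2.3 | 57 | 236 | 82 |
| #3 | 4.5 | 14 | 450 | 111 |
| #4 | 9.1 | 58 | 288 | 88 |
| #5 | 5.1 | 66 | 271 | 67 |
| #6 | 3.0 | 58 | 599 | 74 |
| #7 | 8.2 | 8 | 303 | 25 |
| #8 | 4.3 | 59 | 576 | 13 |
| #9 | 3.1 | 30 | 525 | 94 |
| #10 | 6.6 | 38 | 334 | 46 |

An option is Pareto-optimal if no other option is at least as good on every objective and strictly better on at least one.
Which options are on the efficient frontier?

#1: not dominated.
#2: not dominated (best time).
#3: not dominated.
#4: dominated by #2 (time 2.3≤9.1, tolls 57≤58, distance 236≤288, fuel 82≤88).
#5: not dominated.
#6: not dominated.
#7: not dominated (best tolls).
#8: not dominated (best fuel).
#9: not dominated.
#10: not dominated.

#1, #2, #3, #5, #6, #7, #8, #9, #10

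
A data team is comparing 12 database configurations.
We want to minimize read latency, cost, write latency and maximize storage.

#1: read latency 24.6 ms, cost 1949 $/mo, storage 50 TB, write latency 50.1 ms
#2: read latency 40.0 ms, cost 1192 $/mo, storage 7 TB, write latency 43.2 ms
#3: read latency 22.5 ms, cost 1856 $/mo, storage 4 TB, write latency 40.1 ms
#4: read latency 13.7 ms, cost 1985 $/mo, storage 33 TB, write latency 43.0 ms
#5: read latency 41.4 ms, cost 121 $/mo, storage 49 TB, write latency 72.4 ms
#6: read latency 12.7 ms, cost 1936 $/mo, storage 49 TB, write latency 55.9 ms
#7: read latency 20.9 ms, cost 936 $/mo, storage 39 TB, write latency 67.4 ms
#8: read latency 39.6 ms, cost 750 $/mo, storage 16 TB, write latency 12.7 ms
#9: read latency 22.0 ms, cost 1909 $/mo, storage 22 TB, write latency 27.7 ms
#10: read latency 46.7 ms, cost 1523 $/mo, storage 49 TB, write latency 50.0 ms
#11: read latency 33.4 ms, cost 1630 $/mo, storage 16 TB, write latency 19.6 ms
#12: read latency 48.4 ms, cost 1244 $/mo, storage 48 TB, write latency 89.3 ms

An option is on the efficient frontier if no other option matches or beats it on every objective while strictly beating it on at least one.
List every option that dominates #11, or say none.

none

#1: worse on cost (1949 vs 1630).
#2: worse on read latency (40.0 vs 33.4).
#3: worse on cost (1856 vs 1630).
#4: worse on cost (1985 vs 1630).
#5: worse on read latency (41.4 vs 33.4).
#6: worse on cost (1936 vs 1630).
#7: worse on write latency (67.4 vs 19.6).
#8: worse on read latency (39.6 vs 33.4).
#9: worse on cost (1909 vs 1630).
#10: worse on read latency (46.7 vs 33.4).
#12: worse on read latency (48.4 vs 33.4).
No option dominates #11.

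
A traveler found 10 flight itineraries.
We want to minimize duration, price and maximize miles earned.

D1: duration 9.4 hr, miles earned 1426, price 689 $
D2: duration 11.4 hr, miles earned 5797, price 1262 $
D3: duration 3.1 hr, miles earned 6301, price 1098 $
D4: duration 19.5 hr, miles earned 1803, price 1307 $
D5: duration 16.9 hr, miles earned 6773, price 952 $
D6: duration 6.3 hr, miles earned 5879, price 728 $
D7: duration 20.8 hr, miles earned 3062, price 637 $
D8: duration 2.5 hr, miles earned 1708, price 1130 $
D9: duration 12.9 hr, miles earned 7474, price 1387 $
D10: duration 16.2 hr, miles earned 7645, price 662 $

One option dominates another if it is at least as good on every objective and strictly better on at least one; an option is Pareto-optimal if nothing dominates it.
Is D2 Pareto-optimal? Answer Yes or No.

D3 vs D2: duration 3.1≤11.4, miles earned 6301≥5797, price 1098≤1262 — D3 is at least as good on every objective and strictly better on at least one, so D3 dominates D2.

No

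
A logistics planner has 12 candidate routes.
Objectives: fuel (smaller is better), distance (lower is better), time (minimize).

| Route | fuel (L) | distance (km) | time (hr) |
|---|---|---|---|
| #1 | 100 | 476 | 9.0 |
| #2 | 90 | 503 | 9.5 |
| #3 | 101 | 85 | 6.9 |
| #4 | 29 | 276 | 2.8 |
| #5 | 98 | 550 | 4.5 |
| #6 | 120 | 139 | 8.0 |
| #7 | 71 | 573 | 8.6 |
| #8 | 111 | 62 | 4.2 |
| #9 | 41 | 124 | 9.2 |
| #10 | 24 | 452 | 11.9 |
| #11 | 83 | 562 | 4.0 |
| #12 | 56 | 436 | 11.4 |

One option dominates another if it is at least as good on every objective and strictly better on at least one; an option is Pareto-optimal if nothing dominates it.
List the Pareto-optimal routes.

#3, #4, #8, #9, #10

#1: dominated by #4 (fuel 29≤100, distance 276≤476, time 2.8≤9.0).
#2: dominated by #4 (fuel 29≤90, distance 276≤503, time 2.8≤9.5).
#3: not dominated.
#4: not dominated (best time).
#5: dominated by #4 (fuel 29≤98, distance 276≤550, time 2.8≤4.5).
#6: dominated by #3 (fuel 101≤120, distance 85≤139, time 6.9≤8.0).
#7: dominated by #4 (fuel 29≤71, distance 276≤573, time 2.8≤8.6).
#8: not dominated (best distance).
#9: not dominated.
#10: not dominated (best fuel).
#11: dominated by #4 (fuel 29≤83, distance 276≤562, time 2.8≤4.0).
#12: dominated by #4 (fuel 29≤56, distance 276≤436, time 2.8≤11.4).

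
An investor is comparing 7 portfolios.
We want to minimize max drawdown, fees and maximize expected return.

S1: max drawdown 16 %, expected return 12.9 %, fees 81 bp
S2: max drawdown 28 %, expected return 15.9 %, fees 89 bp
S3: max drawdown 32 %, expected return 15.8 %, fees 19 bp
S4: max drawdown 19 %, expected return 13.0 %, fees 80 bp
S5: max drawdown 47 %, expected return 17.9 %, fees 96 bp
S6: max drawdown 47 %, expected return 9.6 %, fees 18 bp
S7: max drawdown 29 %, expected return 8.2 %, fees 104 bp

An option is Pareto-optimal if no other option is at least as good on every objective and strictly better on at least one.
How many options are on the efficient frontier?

6

S1: not dominated (best max drawdown).
S2: not dominated.
S3: not dominated.
S4: not dominated.
S5: not dominated (best expected return).
S6: not dominated (best fees).
S7: dominated by S1 (max drawdown 16≤29, expected return 12.9≥8.2, fees 81≤104).
Pareto-optimal: S1, S2, S3, S4, S5, S6 → 6.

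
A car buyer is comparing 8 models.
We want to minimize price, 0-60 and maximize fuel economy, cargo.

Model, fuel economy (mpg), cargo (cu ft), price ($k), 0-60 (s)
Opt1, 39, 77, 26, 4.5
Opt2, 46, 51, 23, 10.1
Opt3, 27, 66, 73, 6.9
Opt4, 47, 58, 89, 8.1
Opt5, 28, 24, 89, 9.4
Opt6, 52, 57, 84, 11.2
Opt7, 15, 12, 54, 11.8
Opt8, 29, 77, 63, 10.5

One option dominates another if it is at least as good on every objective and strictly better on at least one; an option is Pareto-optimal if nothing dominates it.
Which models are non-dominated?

Opt1: not dominated (best 0-60).
Opt2: not dominated (best price).
Opt3: dominated by Opt1 (fuel economy 39≥27, cargo 77≥66, price 26≤73, 0-60 4.5≤6.9).
Opt4: not dominated.
Opt5: dominated by Opt1 (fuel economy 39≥28, cargo 77≥24, price 26≤89, 0-60 4.5≤9.4).
Opt6: not dominated (best fuel economy).
Opt7: dominated by Opt1 (fuel economy 39≥15, cargo 77≥12, price 26≤54, 0-60 4.5≤11.8).
Opt8: dominated by Opt1 (fuel economy 39≥29, cargo 77≥77, price 26≤63, 0-60 4.5≤10.5).

Opt1, Opt2, Opt4, Opt6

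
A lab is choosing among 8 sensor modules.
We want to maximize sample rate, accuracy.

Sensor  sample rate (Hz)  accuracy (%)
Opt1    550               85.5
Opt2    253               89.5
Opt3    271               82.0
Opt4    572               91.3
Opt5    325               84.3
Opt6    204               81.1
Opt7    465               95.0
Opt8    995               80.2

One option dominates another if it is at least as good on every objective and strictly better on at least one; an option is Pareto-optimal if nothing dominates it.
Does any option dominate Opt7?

Opt1: worse on accuracy (85.5 vs 95.0).
Opt2: worse on sample rate (253 vs 465).
Opt3: worse on sample rate (271 vs 465).
Opt4: worse on accuracy (91.3 vs 95.0).
Opt5: worse on sample rate (325 vs 465).
Opt6: worse on sample rate (204 vs 465).
Opt8: worse on accuracy (80.2 vs 95.0).
No option is at least as good as Opt7 on every objective and strictly better on one.

No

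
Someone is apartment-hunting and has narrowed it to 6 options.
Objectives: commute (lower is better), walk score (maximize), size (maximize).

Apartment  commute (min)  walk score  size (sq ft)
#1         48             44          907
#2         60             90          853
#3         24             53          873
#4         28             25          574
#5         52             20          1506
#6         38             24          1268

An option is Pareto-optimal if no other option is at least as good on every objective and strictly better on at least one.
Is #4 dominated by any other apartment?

Yes

#3 vs #4: commute 24≤28, walk score 53≥25, size 873≥574 — #3 is at least as good on every objective and strictly better on at least one, so #3 dominates #4.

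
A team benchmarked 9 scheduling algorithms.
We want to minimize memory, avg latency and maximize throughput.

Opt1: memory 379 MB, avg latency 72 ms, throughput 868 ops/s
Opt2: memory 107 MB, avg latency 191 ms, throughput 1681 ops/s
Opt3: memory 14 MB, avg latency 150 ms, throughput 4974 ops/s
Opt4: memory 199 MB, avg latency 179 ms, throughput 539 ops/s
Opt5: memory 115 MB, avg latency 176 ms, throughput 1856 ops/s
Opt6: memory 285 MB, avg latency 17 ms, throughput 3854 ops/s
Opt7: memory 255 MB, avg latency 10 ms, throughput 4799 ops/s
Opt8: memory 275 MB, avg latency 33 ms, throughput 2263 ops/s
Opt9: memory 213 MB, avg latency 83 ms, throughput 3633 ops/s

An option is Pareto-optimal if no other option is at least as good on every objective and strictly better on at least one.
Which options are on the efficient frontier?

Opt1: dominated by Opt6 (memory 285≤379, avg latency 17≤72, throughput 3854≥868).
Opt2: dominated by Opt3 (memory 14≤107, avg latency 150≤191, throughput 4974≥1681).
Opt3: not dominated (best memory).
Opt4: dominated by Opt3 (memory 14≤199, avg latency 150≤179, throughput 4974≥539).
Opt5: dominated by Opt3 (memory 14≤115, avg latency 150≤176, throughput 4974≥1856).
Opt6: dominated by Opt7 (memory 255≤285, avg latency 10≤17, throughput 4799≥3854).
Opt7: not dominated (best avg latency).
Opt8: dominated by Opt7 (memory 255≤275, avg latency 10≤33, throughput 4799≥2263).
Opt9: not dominated.

Opt3, Opt7, Opt9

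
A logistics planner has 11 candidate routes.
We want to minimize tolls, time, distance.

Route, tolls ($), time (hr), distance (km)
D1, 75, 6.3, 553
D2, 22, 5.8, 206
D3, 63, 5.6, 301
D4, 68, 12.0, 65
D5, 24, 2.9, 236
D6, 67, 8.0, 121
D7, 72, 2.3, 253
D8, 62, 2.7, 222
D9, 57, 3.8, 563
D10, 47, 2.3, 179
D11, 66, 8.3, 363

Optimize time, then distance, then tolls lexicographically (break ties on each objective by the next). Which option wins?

First minimize time: best is 2.3, kept {D7, D10}.
Then minimize distance: best is 179, kept {D10}.

D10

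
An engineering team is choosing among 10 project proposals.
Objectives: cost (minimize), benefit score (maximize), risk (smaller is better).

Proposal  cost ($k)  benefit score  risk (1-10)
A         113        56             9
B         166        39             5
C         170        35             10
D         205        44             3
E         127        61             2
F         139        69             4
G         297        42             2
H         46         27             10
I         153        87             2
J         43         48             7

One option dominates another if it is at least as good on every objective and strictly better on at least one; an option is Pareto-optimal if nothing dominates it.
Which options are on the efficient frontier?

A: not dominated.
B: dominated by E (cost 127≤166, benefit score 61≥39, risk 2≤5).
C: dominated by A (cost 113≤170, benefit score 56≥35, risk 9≤10).
D: dominated by E (cost 127≤205, benefit score 61≥44, risk 2≤3).
E: not dominated.
F: not dominated.
G: dominated by E (cost 127≤297, benefit score 61≥42, risk 2≤2).
H: dominated by J (cost 43≤46, benefit score 48≥27, risk 7≤10).
I: not dominated (best benefit score).
J: not dominated (best cost).

A, E, F, I, J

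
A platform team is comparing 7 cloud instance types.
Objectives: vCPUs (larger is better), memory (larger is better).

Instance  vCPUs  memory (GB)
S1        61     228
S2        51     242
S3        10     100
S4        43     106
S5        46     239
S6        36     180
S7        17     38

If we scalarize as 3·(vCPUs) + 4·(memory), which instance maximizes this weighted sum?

S2

S1: 3·61 + 4·228 = 1095
S2: 3·51 + 4·242 = 1121
S3: 3·10 + 4·100 = 430
S4: 3·43 + 4·106 = 553
S5: 3·46 + 4·239 = 1094
S6: 3·36 + 4·180 = 828
S7: 3·17 + 4·38 = 203
Highest: S2 at 1121.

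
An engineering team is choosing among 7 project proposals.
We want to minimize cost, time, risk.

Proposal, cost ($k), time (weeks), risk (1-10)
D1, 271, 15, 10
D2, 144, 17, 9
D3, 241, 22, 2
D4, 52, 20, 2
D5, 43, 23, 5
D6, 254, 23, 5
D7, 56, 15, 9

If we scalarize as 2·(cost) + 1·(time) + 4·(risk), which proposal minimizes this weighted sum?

D5

D1: 2·271 + 1·15 + 4·10 = 597
D2: 2·144 + 1·17 + 4·9 = 341
D3: 2·241 + 1·22 + 4·2 = 512
D4: 2·52 + 1·20 + 4·2 = 132
D5: 2·43 + 1·23 + 4·5 = 129
D6: 2·254 + 1·23 + 4·5 = 551
D7: 2·56 + 1·15 + 4·9 = 163
Lowest: D5 at 129.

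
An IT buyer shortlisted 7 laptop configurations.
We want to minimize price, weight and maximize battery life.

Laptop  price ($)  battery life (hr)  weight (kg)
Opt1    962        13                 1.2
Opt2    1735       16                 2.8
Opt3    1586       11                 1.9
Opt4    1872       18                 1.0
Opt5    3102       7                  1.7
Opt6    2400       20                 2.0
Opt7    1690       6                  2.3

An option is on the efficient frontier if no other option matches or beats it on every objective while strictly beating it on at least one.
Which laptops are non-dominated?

Opt1: not dominated (best price).
Opt2: not dominated.
Opt3: dominated by Opt1 (price 962≤1586, battery life 13≥11, weight 1.2≤1.9).
Opt4: not dominated (best weight).
Opt5: dominated by Opt1 (price 962≤3102, battery life 13≥7, weight 1.2≤1.7).
Opt6: not dominated (best battery life).
Opt7: dominated by Opt1 (price 962≤1690, battery life 13≥6, weight 1.2≤2.3).

Opt1, Opt2, Opt4, Opt6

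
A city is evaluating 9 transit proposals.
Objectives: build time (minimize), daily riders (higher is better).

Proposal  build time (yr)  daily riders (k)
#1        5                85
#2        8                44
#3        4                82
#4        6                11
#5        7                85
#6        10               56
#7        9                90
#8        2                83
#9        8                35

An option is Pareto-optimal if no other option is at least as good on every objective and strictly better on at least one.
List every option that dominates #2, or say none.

#1: build time 5≤8, daily riders 85≥44 — dominates #2.
#3: build time 4≤8, daily riders 82≥44 — dominates #2.
#5: build time 7≤8, daily riders 85≥44 — dominates #2.
#8: build time 2≤8, daily riders 83≥44 — dominates #2.
Others (#4, #6, #7, #9) are each worse than #2 on at least one objective.

#1, #3, #5, #8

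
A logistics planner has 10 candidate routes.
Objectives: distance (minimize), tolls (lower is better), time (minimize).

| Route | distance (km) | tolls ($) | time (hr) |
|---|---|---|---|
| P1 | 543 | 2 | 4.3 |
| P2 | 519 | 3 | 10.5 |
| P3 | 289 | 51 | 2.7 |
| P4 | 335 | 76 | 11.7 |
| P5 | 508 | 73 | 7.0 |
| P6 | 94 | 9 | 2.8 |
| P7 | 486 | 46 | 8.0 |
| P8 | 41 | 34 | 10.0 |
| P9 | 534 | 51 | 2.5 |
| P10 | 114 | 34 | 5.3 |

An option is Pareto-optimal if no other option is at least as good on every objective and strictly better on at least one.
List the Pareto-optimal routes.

P1, P2, P3, P6, P8, P9

P1: not dominated (best tolls).
P2: not dominated.
P3: not dominated.
P4: dominated by P3 (distance 289≤335, tolls 51≤76, time 2.7≤11.7).
P5: dominated by P3 (distance 289≤508, tolls 51≤73, time 2.7≤7.0).
P6: not dominated.
P7: dominated by P6 (distance 94≤486, tolls 9≤46, time 2.8≤8.0).
P8: not dominated (best distance).
P9: not dominated (best time).
P10: dominated by P6 (distance 94≤114, tolls 9≤34, time 2.8≤5.3).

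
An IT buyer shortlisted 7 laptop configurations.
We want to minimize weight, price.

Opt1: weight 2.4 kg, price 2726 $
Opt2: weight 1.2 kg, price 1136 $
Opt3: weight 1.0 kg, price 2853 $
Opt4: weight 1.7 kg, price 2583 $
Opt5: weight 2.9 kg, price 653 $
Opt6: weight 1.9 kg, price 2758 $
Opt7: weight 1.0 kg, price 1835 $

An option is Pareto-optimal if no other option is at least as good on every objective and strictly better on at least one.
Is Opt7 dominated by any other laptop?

No

Opt1: worse on weight (2.4 vs 1.0).
Opt2: worse on weight (1.2 vs 1.0).
Opt3: worse on price (2853 vs 1835).
Opt4: worse on weight (1.7 vs 1.0).
Opt5: worse on weight (2.9 vs 1.0).
Opt6: worse on weight (1.9 vs 1.0).
No option is at least as good as Opt7 on every objective and strictly better on one.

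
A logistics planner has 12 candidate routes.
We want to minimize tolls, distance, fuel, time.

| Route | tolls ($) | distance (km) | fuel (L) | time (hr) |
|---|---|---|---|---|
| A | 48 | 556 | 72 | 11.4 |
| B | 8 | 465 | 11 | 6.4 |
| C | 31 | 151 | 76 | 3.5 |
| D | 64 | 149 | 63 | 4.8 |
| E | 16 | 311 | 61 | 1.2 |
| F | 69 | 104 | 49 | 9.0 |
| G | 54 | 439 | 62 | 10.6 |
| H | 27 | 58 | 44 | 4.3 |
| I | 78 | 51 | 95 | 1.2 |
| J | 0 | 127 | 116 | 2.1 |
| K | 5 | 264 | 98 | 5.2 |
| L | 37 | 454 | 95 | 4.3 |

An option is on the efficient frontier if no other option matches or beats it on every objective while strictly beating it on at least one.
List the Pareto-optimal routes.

B, C, E, H, I, J, K

A: dominated by B (tolls 8≤48, distance 465≤556, fuel 11≤72, time 6.4≤11.4).
B: not dominated (best fuel).
C: not dominated.
D: dominated by H (tolls 27≤64, distance 58≤149, fuel 44≤63, time 4.3≤4.8).
E: not dominated.
F: dominated by H (tolls 27≤69, distance 58≤104, fuel 44≤49, time 4.3≤9.0).
G: dominated by E (tolls 16≤54, distance 311≤439, fuel 61≤62, time 1.2≤10.6).
H: not dominated.
I: not dominated (best distance).
J: not dominated (best tolls).
K: not dominated.
L: dominated by C (tolls 31≤37, distance 151≤454, fuel 76≤95, time 3.5≤4.3).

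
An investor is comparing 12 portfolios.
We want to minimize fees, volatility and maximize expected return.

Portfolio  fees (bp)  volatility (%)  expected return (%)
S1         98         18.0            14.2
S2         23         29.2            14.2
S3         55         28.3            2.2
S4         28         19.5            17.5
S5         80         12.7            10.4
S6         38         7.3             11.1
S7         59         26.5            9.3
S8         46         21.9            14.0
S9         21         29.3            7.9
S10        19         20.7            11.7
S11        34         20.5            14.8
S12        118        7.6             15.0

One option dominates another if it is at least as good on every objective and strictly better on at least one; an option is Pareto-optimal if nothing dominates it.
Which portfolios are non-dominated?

S1, S2, S4, S6, S10, S12

S1: not dominated.
S2: not dominated.
S3: dominated by S4 (fees 28≤55, volatility 19.5≤28.3, expected return 17.5≥2.2).
S4: not dominated (best expected return).
S5: dominated by S6 (fees 38≤80, volatility 7.3≤12.7, expected return 11.1≥10.4).
S6: not dominated (best volatility).
S7: dominated by S4 (fees 28≤59, volatility 19.5≤26.5, expected return 17.5≥9.3).
S8: dominated by S4 (fees 28≤46, volatility 19.5≤21.9, expected return 17.5≥14.0).
S9: dominated by S10 (fees 19≤21, volatility 20.7≤29.3, expected return 11.7≥7.9).
S10: not dominated (best fees).
S11: dominated by S4 (fees 28≤34, volatility 19.5≤20.5, expected return 17.5≥14.8).
S12: not dominated.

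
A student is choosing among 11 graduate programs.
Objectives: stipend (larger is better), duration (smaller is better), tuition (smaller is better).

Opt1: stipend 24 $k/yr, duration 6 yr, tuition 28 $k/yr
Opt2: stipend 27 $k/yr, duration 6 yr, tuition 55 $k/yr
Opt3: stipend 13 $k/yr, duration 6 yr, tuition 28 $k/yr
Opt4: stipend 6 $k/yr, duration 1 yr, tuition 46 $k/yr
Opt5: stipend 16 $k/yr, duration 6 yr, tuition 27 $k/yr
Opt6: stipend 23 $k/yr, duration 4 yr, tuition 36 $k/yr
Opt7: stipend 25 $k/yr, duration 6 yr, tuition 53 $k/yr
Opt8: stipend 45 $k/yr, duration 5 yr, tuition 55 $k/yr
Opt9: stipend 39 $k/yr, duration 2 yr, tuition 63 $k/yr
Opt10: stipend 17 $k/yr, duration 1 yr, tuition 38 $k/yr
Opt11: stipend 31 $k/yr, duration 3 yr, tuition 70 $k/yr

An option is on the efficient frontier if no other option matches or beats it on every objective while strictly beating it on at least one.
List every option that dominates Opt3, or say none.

Opt1: stipend 24≥13, duration 6≤6, tuition 28≤28 — dominates Opt3.
Opt5: stipend 16≥13, duration 6≤6, tuition 27≤28 — dominates Opt3.
Others (Opt2, Opt4, Opt6, Opt7, Opt8, Opt9, Opt10, Opt11) are each worse than Opt3 on at least one objective.

Opt1, Opt5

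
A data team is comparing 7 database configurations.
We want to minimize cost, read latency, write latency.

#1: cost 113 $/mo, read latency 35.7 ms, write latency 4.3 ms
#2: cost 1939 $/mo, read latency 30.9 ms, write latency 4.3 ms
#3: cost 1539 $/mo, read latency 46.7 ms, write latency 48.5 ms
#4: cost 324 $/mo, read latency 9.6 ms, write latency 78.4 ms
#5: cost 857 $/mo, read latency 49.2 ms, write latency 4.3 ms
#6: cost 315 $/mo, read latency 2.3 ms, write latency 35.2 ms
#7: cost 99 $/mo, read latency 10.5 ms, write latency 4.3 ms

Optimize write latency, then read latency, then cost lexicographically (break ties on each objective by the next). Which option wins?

#7

First minimize write latency: best is 4.3, kept {#1, #2, #5, #7}.
Then minimize read latency: best is 10.5, kept {#7}.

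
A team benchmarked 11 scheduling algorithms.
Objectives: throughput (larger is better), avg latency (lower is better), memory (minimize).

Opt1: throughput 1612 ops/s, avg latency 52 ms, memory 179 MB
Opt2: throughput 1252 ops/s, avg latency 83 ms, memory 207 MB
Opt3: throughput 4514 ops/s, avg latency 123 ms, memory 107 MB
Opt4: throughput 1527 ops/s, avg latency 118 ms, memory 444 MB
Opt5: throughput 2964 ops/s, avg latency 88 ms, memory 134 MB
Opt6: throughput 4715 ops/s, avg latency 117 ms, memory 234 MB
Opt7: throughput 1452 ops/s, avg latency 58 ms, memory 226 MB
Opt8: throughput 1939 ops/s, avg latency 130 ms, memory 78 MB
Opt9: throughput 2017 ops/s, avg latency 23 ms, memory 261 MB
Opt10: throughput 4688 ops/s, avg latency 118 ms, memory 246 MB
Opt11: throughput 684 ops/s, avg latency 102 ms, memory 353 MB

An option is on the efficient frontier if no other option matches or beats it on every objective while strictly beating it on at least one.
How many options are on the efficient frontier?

6

Opt1: not dominated.
Opt2: dominated by Opt1 (throughput 1612≥1252, avg latency 52≤83, memory 179≤207).
Opt3: not dominated.
Opt4: dominated by Opt1 (throughput 1612≥1527, avg latency 52≤118, memory 179≤444).
Opt5: not dominated.
Opt6: not dominated (best throughput).
Opt7: dominated by Opt1 (throughput 1612≥1452, avg latency 52≤58, memory 179≤226).
Opt8: not dominated (best memory).
Opt9: not dominated (best avg latency).
Opt10: dominated by Opt6 (throughput 4715≥4688, avg latency 117≤118, memory 234≤246).
Opt11: dominated by Opt1 (throughput 1612≥684, avg latency 52≤102, memory 179≤353).
Pareto-optimal: Opt1, Opt3, Opt5, Opt6, Opt8, Opt9 → 6.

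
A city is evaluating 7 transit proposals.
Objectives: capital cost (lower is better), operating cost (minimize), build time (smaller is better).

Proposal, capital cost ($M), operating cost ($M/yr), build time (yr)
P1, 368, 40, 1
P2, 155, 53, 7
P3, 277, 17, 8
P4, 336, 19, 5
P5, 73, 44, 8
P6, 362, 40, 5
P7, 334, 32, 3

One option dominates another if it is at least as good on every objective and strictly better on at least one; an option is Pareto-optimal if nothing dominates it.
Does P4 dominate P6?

Yes

P4 vs P6: capital cost 336≤362, operating cost 19≤40, build time 5≤5 — P4 is at least as good on every objective with at least one strict improvement.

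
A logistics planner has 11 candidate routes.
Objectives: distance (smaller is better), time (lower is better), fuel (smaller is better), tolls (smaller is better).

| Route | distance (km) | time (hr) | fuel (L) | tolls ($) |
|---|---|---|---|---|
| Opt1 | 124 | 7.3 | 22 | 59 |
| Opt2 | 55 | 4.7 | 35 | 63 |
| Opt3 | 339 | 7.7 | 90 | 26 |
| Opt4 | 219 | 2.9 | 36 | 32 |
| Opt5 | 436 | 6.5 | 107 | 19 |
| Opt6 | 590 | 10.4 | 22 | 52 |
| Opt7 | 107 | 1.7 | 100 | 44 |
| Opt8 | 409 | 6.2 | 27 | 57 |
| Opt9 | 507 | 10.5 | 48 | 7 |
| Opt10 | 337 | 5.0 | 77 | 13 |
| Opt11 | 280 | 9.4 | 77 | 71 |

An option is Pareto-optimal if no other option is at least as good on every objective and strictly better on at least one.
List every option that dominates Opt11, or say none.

Opt1, Opt2, Opt4

Opt1: distance 124≤280, time 7.3≤9.4, fuel 22≤77, tolls 59≤71 — dominates Opt11.
Opt2: distance 55≤280, time 4.7≤9.4, fuel 35≤77, tolls 63≤71 — dominates Opt11.
Opt4: distance 219≤280, time 2.9≤9.4, fuel 36≤77, tolls 32≤71 — dominates Opt11.
Others (Opt3, Opt5, Opt6, Opt7, Opt8, Opt9, Opt10) are each worse than Opt11 on at least one objective.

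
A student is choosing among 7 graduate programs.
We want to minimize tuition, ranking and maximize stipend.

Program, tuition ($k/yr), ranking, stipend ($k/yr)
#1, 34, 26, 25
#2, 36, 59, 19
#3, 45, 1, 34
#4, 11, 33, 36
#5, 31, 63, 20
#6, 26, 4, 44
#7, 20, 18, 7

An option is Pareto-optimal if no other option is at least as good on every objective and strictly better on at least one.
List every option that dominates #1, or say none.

#6

#6: tuition 26≤34, ranking 4≤26, stipend 44≥25 — dominates #1.
Others (#2, #3, #4, #5, #7) are each worse than #1 on at least one objective.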